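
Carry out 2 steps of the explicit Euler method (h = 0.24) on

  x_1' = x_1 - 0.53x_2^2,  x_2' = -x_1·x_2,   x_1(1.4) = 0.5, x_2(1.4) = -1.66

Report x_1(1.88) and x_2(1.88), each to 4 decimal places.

0.0627, -1.3663

Euler on (x_1,x_2): x_1_{n+1} = x_1_n + h·x_1', x_2_{n+1} = x_2_n + h·x_2'.
1.400000: (0.500000, -1.660000); f=(-0.960468, 0.830000) → (0.269488, -1.460800)
1.640000: (0.269488, -1.460800); f=(-0.861499, 0.393668) → (0.062728, -1.366320)
(x_1(1.88), x_2(1.88)) ≈ (0.0627, -1.3663)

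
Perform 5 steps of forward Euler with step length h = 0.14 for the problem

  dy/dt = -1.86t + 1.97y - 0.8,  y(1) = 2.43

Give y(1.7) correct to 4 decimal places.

4.5200

Euler: y_{n+1} = y_n + h·f(t_n, y_n).
t=1.000000, y=2.430000: f=2.127100 → y ← 2.430000 + 0.14·2.127100 = 2.727794
t=1.140000, y=2.727794: f=2.453354 → y ← 2.727794 + 0.14·2.453354 = 3.071264
t=1.280000, y=3.071264: f=2.869589 → y ← 3.071264 + 0.14·2.869589 = 3.473006
t=1.420000, y=3.473006: f=3.400622 → y ← 3.473006 + 0.14·3.400622 = 3.949093
t=1.560000, y=3.949093: f=4.078114 → y ← 3.949093 + 0.14·4.078114 = 4.520029
y(1.7) ≈ 4.5200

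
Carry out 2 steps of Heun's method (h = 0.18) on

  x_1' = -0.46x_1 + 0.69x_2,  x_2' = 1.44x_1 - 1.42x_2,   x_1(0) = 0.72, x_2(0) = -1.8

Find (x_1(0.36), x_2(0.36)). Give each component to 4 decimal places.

Heun on (x_1,x_2): k1 = f(t_n, state_n); k2 = f(t_n + h, state_n + h·k1); state_{n+1} = state_n + (h/2)·(k1 + k2).
0.000000: (0.720000, -1.800000)
  k1 = (-1.573200, 3.592800)
  predictor → (0.436824, -1.153296)
  k2 = (-0.996713, 2.266707)
  → (0.488708, -1.272644)
0.180000: (0.488708, -1.272644)
  k1 = (-1.102930, 2.510894)
  predictor → (0.290180, -0.820683)
  k2 = (-0.699755, 1.583230)
  → (0.326466, -0.904173)
(x_1(0.36), x_2(0.36)) ≈ (0.3265, -0.9042)

0.3265, -0.9042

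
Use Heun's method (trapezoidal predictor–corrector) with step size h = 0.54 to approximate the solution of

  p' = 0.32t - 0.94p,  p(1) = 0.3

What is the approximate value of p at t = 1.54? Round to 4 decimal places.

0.3620

Heun: k1 = f(t_n, p_n); k2 = f(t_n + h, p_n + h·k1); p_{n+1} = p_n + (h/2)·(k1 + k2).
t=1.000000, p=0.300000:
  k1 = f(1.000000, 0.300000) = 0.038000
  k2 = f(1.540000, 0.320520) = 0.191511
  p ← 0.300000 + (0.54/2)·(0.038000 + 0.191511) = 0.361968
p(1.54) ≈ 0.3620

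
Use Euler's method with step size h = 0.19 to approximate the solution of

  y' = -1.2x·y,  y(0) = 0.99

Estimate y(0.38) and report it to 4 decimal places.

Euler: y_{n+1} = y_n + h·f(x_n, y_n).
x=0.000000, y=0.990000: f=0.000000 → y ← 0.990000 + 0.19·0.000000 = 0.990000
x=0.190000, y=0.990000: f=-0.225720 → y ← 0.990000 + 0.19·(-0.225720) = 0.947113
y(0.38) ≈ 0.9471

0.9471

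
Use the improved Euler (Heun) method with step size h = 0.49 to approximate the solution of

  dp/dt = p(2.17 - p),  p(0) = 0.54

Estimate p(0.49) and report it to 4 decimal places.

Heun: k1 = f(t_n, p_n); k2 = f(t_n + h, p_n + h·k1); p_{n+1} = p_n + (h/2)·(k1 + k2).
t=0.000000, p=0.540000:
  k1 = f(0.000000, 0.540000) = 0.880200
  k2 = f(0.490000, 0.971298) = 1.164297
  p ← 0.540000 + (0.49/2)·(0.880200 + 1.164297) = 1.040902
p(0.49) ≈ 1.0409

1.0409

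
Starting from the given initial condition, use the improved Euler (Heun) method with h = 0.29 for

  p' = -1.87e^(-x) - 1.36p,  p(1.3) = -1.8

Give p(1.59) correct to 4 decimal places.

-1.3301

Heun: k1 = f(x_n, p_n); k2 = f(x_n + h, p_n + h·k1); p_{n+1} = p_n + (h/2)·(k1 + k2).
x=1.300000, p=-1.800000:
  k1 = f(1.300000, -1.800000) = 1.938366
  k2 = f(1.590000, -1.237874) = 1.302168
  p ← -1.800000 + (0.29/2)·(1.938366 + 1.302168) = -1.330123
p(1.59) ≈ -1.3301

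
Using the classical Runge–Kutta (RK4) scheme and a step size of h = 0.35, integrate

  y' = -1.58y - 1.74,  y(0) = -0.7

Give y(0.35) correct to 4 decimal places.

RK4: k1 = f(x_n, y_n); k2 = f(x_n + h/2, y_n + (h/2)·k1); k3 = f(x_n + h/2, y_n + (h/2)·k2); k4 = f(x_n + h, y_n + h·k3); y_{n+1} = y_n + (h/6)·(k1 + 2k2 + 2k3 + k4).
x=0.000000, y=-0.700000:
  k1 = f(0.000000, -0.700000) = -0.634000
  k2 = f(0.175000, -0.810950) = -0.458699
  k3 = f(0.175000, -0.780272) = -0.507170
  k4 = f(0.350000, -0.877509) = -0.353535
  y ← -0.700000 + (0.35/6)·(k1 + 2k2 + 2k3 + k4) = -0.870291
y(0.35) ≈ -0.8703

-0.8703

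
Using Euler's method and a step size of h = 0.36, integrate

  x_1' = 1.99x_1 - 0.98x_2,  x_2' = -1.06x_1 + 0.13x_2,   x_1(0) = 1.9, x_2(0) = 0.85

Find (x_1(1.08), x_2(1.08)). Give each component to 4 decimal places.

8.9621, -2.9198

Euler on (x_1,x_2): x_1_{n+1} = x_1_n + h·x_1', x_2_{n+1} = x_2_n + h·x_2'.
0.000000: (1.900000, 0.850000); f=(2.948000, -1.903500) → (2.961280, 0.164740)
0.360000: (2.961280, 0.164740); f=(5.731502, -3.117541) → (5.024621, -0.957575)
0.720000: (5.024621, -0.957575); f=(10.937418, -5.450583) → (8.962091, -2.919784)
(x_1(1.08), x_2(1.08)) ≈ (8.9621, -2.9198)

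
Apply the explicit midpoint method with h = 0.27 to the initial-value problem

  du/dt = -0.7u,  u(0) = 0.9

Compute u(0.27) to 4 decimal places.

Midpoint: k1 = f(t_n, u_n); k2 = f(t_n + h/2, u_n + (h/2)·k1); u_{n+1} = u_n + h·k2.
t=0.000000, u=0.900000:
  k1 = f(0.000000, 0.900000) = -0.630000
  k2 = f(0.135000, 0.814950) = -0.570465
  u ← 0.900000 + 0.27·(-0.570465) = 0.745974
u(0.27) ≈ 0.7460

0.7460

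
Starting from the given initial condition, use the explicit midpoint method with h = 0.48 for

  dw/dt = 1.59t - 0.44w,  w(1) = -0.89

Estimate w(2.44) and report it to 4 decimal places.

Midpoint: k1 = f(t_n, w_n); k2 = f(t_n + h/2, w_n + (h/2)·k1); w_{n+1} = w_n + h·k2.
t=1.000000, w=-0.890000:
  k1 = f(1.000000, -0.890000) = 1.981600
  k2 = f(1.240000, -0.414416) = 2.153943
  w ← -0.890000 + 0.48·2.153943 = 0.143893
t=1.480000, w=0.143893:
  k1 = f(1.480000, 0.143893) = 2.289887
  k2 = f(1.720000, 0.693466) = 2.429675
  w ← 0.143893 + 0.48·2.429675 = 1.310137
t=1.960000, w=1.310137:
  k1 = f(1.960000, 1.310137) = 2.539940
  k2 = f(2.200000, 1.919722) = 2.653322
  w ← 1.310137 + 0.48·2.653322 = 2.583731
w(2.44) ≈ 2.5837

2.5837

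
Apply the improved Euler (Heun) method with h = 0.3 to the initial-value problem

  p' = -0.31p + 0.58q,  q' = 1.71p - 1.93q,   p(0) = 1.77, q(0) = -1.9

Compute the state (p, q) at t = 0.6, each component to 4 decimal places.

Heun on (p,q): k1 = f(t_n, state_n); k2 = f(t_n + h, state_n + h·k1); state_{n+1} = state_n + (h/2)·(k1 + k2).
0.000000: (1.770000, -1.900000)
  k1 = (-1.650700, 6.693700)
  predictor → (1.274790, 0.108110)
  k2 = (-0.332481, 1.971239)
  → (1.472523, -0.600259)
0.300000: (1.472523, -0.600259)
  k1 = (-0.804632, 3.676514)
  predictor → (1.231133, 0.502695)
  k2 = (-0.090088, 1.135036)
  → (1.338315, 0.121473)
(p(0.6), q(0.6)) ≈ (1.3383, 0.1215)

1.3383, 0.1215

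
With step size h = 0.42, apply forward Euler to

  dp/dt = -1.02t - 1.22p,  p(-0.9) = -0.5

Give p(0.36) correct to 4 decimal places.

Euler: p_{n+1} = p_n + h·f(t_n, p_n).
t=-0.900000, p=-0.500000: f=1.528000 → p ← -0.500000 + 0.42·1.528000 = 0.141760
t=-0.480000, p=0.141760: f=0.316653 → p ← 0.141760 + 0.42·0.316653 = 0.274754
t=-0.060000, p=0.274754: f=-0.274000 → p ← 0.274754 + 0.42·(-0.274000) = 0.159674
p(0.36) ≈ 0.1597

0.1597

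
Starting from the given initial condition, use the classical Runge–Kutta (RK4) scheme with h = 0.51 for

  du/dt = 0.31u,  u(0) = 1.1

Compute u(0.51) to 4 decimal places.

RK4: k1 = f(t_n, u_n); k2 = f(t_n + h/2, u_n + (h/2)·k1); k3 = f(t_n + h/2, u_n + (h/2)·k2); k4 = f(t_n + h, u_n + h·k3); u_{n+1} = u_n + (h/6)·(k1 + 2k2 + 2k3 + k4).
t=0.000000, u=1.100000:
  k1 = f(0.000000, 1.100000) = 0.341000
  k2 = f(0.255000, 1.186955) = 0.367956
  k3 = f(0.255000, 1.193829) = 0.370087
  k4 = f(0.510000, 1.288744) = 0.399511
  u ← 1.100000 + (0.51/6)·(k1 + 2k2 + 2k3 + k4) = 1.288411
u(0.51) ≈ 1.2884

1.2884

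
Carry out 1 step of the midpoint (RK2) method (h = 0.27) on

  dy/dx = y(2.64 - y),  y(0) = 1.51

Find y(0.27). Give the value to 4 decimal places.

1.9327

Midpoint: k1 = f(x_n, y_n); k2 = f(x_n + h/2, y_n + (h/2)·k1); y_{n+1} = y_n + h·k2.
x=0.000000, y=1.510000:
  k1 = f(0.000000, 1.510000) = 1.706300
  k2 = f(0.135000, 1.740351) = 1.565705
  y ← 1.510000 + 0.27·1.565705 = 1.932740
y(0.27) ≈ 1.9327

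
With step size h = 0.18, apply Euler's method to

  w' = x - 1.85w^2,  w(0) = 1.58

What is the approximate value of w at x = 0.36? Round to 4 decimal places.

0.5944

Euler: w_{n+1} = w_n + h·f(x_n, w_n).
x=0.000000, w=1.580000: f=-4.618340 → w ← 1.580000 + 0.18·(-4.618340) = 0.748699
x=0.180000, w=0.748699: f=-0.857017 → w ← 0.748699 + 0.18·(-0.857017) = 0.594436
w(0.36) ≈ 0.5944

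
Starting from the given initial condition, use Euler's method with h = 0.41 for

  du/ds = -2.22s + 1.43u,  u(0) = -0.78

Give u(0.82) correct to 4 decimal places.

Euler: u_{n+1} = u_n + h·f(s_n, u_n).
s=0.000000, u=-0.780000: f=-1.115400 → u ← -0.780000 + 0.41·(-1.115400) = -1.237314
s=0.410000, u=-1.237314: f=-2.679559 → u ← -1.237314 + 0.41·(-2.679559) = -2.335933
u(0.82) ≈ -2.3359

-2.3359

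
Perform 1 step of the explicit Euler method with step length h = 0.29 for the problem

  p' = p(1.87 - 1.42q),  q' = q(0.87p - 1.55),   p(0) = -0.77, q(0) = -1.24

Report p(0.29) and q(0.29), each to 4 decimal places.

-1.5808, -0.4417

Euler on (p,q): p_{n+1} = p_n + h·p', q_{n+1} = q_n + h·q'.
0.000000: (-0.770000, -1.240000); f=(-2.795716, 2.752676) → (-1.580758, -0.441724)
(p(0.29), q(0.29)) ≈ (-1.5808, -0.4417)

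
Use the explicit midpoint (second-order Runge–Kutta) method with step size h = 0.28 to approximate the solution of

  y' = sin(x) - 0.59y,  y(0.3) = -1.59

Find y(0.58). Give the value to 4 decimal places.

-1.2366

Midpoint: k1 = f(x_n, y_n); k2 = f(x_n + h/2, y_n + (h/2)·k1); y_{n+1} = y_n + h·k2.
x=0.300000, y=-1.590000:
  k1 = f(0.300000, -1.590000) = 1.233620
  k2 = f(0.440000, -1.417293) = 1.262142
  y ← -1.590000 + 0.28·1.262142 = -1.236600
y(0.58) ≈ -1.2366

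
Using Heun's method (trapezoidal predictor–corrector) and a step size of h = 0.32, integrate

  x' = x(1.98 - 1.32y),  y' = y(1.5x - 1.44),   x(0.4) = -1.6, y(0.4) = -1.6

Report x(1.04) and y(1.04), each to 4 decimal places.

-5.9006, -2.2721

Heun on (x,y): k1 = f(t_n, state_n); k2 = f(t_n + h, state_n + h·k1); state_{n+1} = state_n + (h/2)·(k1 + k2).
0.400000: (-1.600000, -1.600000)
  k1 = (-6.547200, 6.144000)
  predictor → (-3.695104, 0.366080)
  k2 = (-5.530737, -2.556211)
  → (-3.532470, -1.025954)
0.720000: (-3.532470, -1.025954)
  k1 = (-11.778169, 6.913599)
  predictor → (-7.301484, 1.186398)
  k2 = (-3.022483, -14.702113)
  → (-5.900574, -2.272116)
(x(1.04), y(1.04)) ≈ (-5.9006, -2.2721)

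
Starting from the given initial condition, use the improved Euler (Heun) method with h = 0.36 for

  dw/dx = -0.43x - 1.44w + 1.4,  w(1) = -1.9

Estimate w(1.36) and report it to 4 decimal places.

-0.9395

Heun: k1 = f(x_n, w_n); k2 = f(x_n + h, w_n + h·k1); w_{n+1} = w_n + (h/2)·(k1 + k2).
x=1.000000, w=-1.900000:
  k1 = f(1.000000, -1.900000) = 3.706000
  k2 = f(1.360000, -0.565840) = 1.630010
  w ← -1.900000 + (0.36/2)·(3.706000 + 1.630010) = -0.939518
w(1.36) ≈ -0.9395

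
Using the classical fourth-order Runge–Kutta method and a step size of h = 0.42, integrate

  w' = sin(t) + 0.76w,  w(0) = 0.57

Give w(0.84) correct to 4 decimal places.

1.4975

RK4: k1 = f(t_n, w_n); k2 = f(t_n + h/2, w_n + (h/2)·k1); k3 = f(t_n + h/2, w_n + (h/2)·k2); k4 = f(t_n + h, w_n + h·k3); w_{n+1} = w_n + (h/6)·(k1 + 2k2 + 2k3 + k4).
t=0.000000, w=0.570000:
  k1 = f(0.000000, 0.570000) = 0.433200
  k2 = f(0.210000, 0.660972) = 0.710799
  k3 = f(0.210000, 0.719268) = 0.755103
  k4 = f(0.420000, 0.887143) = 1.081989
  w ← 0.570000 + (0.42/6)·(k1 + 2k2 + 2k3 + k4) = 0.881290
t=0.420000, w=0.881290:
  k1 = f(0.420000, 0.881290) = 1.077541
  k2 = f(0.630000, 1.107573) = 1.430900
  k3 = f(0.630000, 1.181779) = 1.487296
  k4 = f(0.840000, 1.505954) = 1.889168
  w ← 0.881290 + (0.42/6)·(k1 + 2k2 + 2k3 + k4) = 1.497507
w(0.84) ≈ 1.4975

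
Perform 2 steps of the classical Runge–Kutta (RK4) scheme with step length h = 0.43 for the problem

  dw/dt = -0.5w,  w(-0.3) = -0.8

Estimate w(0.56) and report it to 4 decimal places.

-0.5204

RK4: k1 = f(t_n, w_n); k2 = f(t_n + h/2, w_n + (h/2)·k1); k3 = f(t_n + h/2, w_n + (h/2)·k2); k4 = f(t_n + h, w_n + h·k3); w_{n+1} = w_n + (h/6)·(k1 + 2k2 + 2k3 + k4).
t=-0.300000, w=-0.800000:
  k1 = f(-0.300000, -0.800000) = 0.400000
  k2 = f(-0.085000, -0.714000) = 0.357000
  k3 = f(-0.085000, -0.723245) = 0.361623
  k4 = f(0.130000, -0.644502) = 0.322251
  w ← -0.800000 + (0.43/6)·(k1 + 2k2 + 2k3 + k4) = -0.645236
t=0.130000, w=-0.645236:
  k1 = f(0.130000, -0.645236) = 0.322618
  k2 = f(0.345000, -0.575873) = 0.287937
  k3 = f(0.345000, -0.583330) = 0.291665
  k4 = f(0.560000, -0.519820) = 0.259910
  w ← -0.645236 + (0.43/6)·(k1 + 2k2 + 2k3 + k4) = -0.520412
w(0.56) ≈ -0.5204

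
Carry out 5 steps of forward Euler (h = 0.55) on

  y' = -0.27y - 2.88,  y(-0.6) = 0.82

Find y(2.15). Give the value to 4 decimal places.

-5.5248

Euler: y_{n+1} = y_n + h·f(x_n, y_n).
x=-0.600000, y=0.820000: f=-3.101400 → y ← 0.820000 + 0.55·(-3.101400) = -0.885770
x=-0.050000, y=-0.885770: f=-2.640842 → y ← -0.885770 + 0.55·(-2.640842) = -2.338233
x=0.500000, y=-2.338233: f=-2.248677 → y ← -2.338233 + 0.55·(-2.248677) = -3.575006
x=1.050000, y=-3.575006: f=-1.914749 → y ← -3.575006 + 0.55·(-1.914749) = -4.628117
x=1.600000, y=-4.628117: f=-1.630408 → y ← -4.628117 + 0.55·(-1.630408) = -5.524842
y(2.15) ≈ -5.5248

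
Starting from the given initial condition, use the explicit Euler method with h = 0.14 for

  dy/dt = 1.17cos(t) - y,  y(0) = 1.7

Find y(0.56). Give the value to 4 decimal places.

Euler: y_{n+1} = y_n + h·f(t_n, y_n).
t=0.000000, y=1.700000: f=-0.530000 → y ← 1.700000 + 0.14·(-0.530000) = 1.625800
t=0.140000, y=1.625800: f=-0.467247 → y ← 1.625800 + 0.14·(-0.467247) = 1.560385
t=0.280000, y=1.560385: f=-0.435951 → y ← 1.560385 + 0.14·(-0.435951) = 1.499352
t=0.420000, y=1.499352: f=-0.431038 → y ← 1.499352 + 0.14·(-0.431038) = 1.439007
y(0.56) ≈ 1.4390

1.4390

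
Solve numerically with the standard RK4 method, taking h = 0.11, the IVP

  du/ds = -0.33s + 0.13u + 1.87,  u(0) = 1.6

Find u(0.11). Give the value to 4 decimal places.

RK4: k1 = f(s_n, u_n); k2 = f(s_n + h/2, u_n + (h/2)·k1); k3 = f(s_n + h/2, u_n + (h/2)·k2); k4 = f(s_n + h, u_n + h·k3); u_{n+1} = u_n + (h/6)·(k1 + 2k2 + 2k3 + k4).
s=0.000000, u=1.600000:
  k1 = f(0.000000, 1.600000) = 2.078000
  k2 = f(0.055000, 1.714290) = 2.074708
  k3 = f(0.055000, 1.714109) = 2.074684
  k4 = f(0.110000, 1.828215) = 2.071368
  u ← 1.600000 + (0.11/6)·(k1 + 2k2 + 2k3 + k4) = 1.828216
u(0.11) ≈ 1.8282

1.8282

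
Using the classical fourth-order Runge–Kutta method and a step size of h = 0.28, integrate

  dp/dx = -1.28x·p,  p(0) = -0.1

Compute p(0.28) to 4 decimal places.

-0.0951

RK4: k1 = f(x_n, p_n); k2 = f(x_n + h/2, p_n + (h/2)·k1); k3 = f(x_n + h/2, p_n + (h/2)·k2); k4 = f(x_n + h, p_n + h·k3); p_{n+1} = p_n + (h/6)·(k1 + 2k2 + 2k3 + k4).
x=0.000000, p=-0.100000:
  k1 = f(0.000000, -0.100000) = 0.000000
  k2 = f(0.140000, -0.100000) = 0.017920
  k3 = f(0.140000, -0.097491) = 0.017470
  k4 = f(0.280000, -0.095108) = 0.034087
  p ← -0.100000 + (0.28/6)·(k1 + 2k2 + 2k3 + k4) = -0.095106
p(0.28) ≈ -0.0951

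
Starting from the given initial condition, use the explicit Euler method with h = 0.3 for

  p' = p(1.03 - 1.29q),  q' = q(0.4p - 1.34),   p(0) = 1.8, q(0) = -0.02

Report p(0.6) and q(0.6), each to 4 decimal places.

3.1174, -0.0144

Euler on (p,q): p_{n+1} = p_n + h·p', q_{n+1} = q_n + h·q'.
0.000000: (1.800000, -0.020000); f=(1.900440, 0.012400) → (2.370132, -0.016280)
0.300000: (2.370132, -0.016280); f=(2.491012, 0.006381) → (3.117435, -0.014366)
(p(0.6), q(0.6)) ≈ (3.1174, -0.0144)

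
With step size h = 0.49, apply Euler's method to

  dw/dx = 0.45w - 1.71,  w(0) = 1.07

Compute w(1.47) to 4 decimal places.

-1.1634

Euler: w_{n+1} = w_n + h·f(x_n, w_n).
x=0.000000, w=1.070000: f=-1.228500 → w ← 1.070000 + 0.49·(-1.228500) = 0.468035
x=0.490000, w=0.468035: f=-1.499384 → w ← 0.468035 + 0.49·(-1.499384) = -0.266663
x=0.980000, w=-0.266663: f=-1.829998 → w ← -0.266663 + 0.49·(-1.829998) = -1.163363
w(1.47) ≈ -1.1634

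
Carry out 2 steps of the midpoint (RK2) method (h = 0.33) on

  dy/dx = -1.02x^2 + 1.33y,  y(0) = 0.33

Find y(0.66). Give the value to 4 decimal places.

0.6732

Midpoint: k1 = f(x_n, y_n); k2 = f(x_n + h/2, y_n + (h/2)·k1); y_{n+1} = y_n + h·k2.
x=0.000000, y=0.330000:
  k1 = f(0.000000, 0.330000) = 0.438900
  k2 = f(0.165000, 0.402419) = 0.507447
  y ← 0.330000 + 0.33·0.507447 = 0.497458
x=0.330000, y=0.497458:
  k1 = f(0.330000, 0.497458) = 0.550541
  k2 = f(0.495000, 0.588297) = 0.532509
  y ← 0.497458 + 0.33·0.532509 = 0.673186
y(0.66) ≈ 0.6732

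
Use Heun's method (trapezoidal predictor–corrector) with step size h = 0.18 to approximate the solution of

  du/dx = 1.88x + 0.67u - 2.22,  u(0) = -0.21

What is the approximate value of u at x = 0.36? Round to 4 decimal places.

Heun: k1 = f(x_n, u_n); k2 = f(x_n + h, u_n + h·k1); u_{n+1} = u_n + (h/2)·(k1 + k2).
x=0.000000, u=-0.210000:
  k1 = f(0.000000, -0.210000) = -2.360700
  k2 = f(0.180000, -0.634926) = -2.307000
  u ← -0.210000 + (0.18/2)·(-2.360700 + (-2.307000)) = -0.630093
x=0.180000, u=-0.630093:
  k1 = f(0.180000, -0.630093) = -2.303762
  k2 = f(0.360000, -1.044770) = -2.243196
  u ← -0.630093 + (0.18/2)·(-2.303762 + (-2.243196)) = -1.039319
u(0.36) ≈ -1.0393

-1.0393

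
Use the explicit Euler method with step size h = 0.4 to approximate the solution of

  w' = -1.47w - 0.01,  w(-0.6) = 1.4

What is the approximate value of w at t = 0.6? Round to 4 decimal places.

0.0916

Euler: w_{n+1} = w_n + h·f(t_n, w_n).
t=-0.600000, w=1.400000: f=-2.068000 → w ← 1.400000 + 0.4·(-2.068000) = 0.572800
t=-0.200000, w=0.572800: f=-0.852016 → w ← 0.572800 + 0.4·(-0.852016) = 0.231994
t=0.200000, w=0.231994: f=-0.351031 → w ← 0.231994 + 0.4·(-0.351031) = 0.091581
w(0.6) ≈ 0.0916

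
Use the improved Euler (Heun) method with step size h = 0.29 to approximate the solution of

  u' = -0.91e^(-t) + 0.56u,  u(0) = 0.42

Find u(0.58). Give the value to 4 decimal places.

0.0954

Heun: k1 = f(t_n, u_n); k2 = f(t_n + h, u_n + h·k1); u_{n+1} = u_n + (h/2)·(k1 + k2).
t=0.000000, u=0.420000:
  k1 = f(0.000000, 0.420000) = -0.674800
  k2 = f(0.290000, 0.224308) = -0.555307
  u ← 0.420000 + (0.29/2)·(-0.674800 + (-0.555307)) = 0.241634
t=0.290000, u=0.241634:
  k1 = f(0.290000, 0.241634) = -0.545605
  k2 = f(0.580000, 0.083409) = -0.462798
  u ← 0.241634 + (0.29/2)·(-0.545605 + (-0.462798)) = 0.095416
u(0.58) ≈ 0.0954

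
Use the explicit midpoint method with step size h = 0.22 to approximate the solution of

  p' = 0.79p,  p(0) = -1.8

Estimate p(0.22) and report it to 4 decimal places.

-2.1400

Midpoint: k1 = f(t_n, p_n); k2 = f(t_n + h/2, p_n + (h/2)·k1); p_{n+1} = p_n + h·k2.
t=0.000000, p=-1.800000:
  k1 = f(0.000000, -1.800000) = -1.422000
  k2 = f(0.110000, -1.956420) = -1.545572
  p ← -1.800000 + 0.22·(-1.545572) = -2.140026
p(0.22) ≈ -2.1400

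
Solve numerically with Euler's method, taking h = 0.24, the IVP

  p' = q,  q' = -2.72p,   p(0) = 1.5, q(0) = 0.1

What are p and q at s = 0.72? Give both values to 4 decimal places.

Euler on (p,q): p_{n+1} = p_n + h·p', q_{n+1} = q_n + h·q'.
0.000000: (1.500000, 0.100000); f=(0.100000, -4.080000) → (1.524000, -0.879200)
0.240000: (1.524000, -0.879200); f=(-0.879200, -4.145280) → (1.312992, -1.874067)
0.480000: (1.312992, -1.874067); f=(-1.874067, -3.571338) → (0.863216, -2.731188)
(p(0.72), q(0.72)) ≈ (0.8632, -2.7312)

0.8632, -2.7312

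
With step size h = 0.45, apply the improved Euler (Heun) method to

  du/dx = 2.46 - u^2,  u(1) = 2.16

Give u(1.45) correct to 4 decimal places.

Heun: k1 = f(x_n, u_n); k2 = f(x_n + h, u_n + h·k1); u_{n+1} = u_n + (h/2)·(k1 + k2).
x=1.000000, u=2.160000:
  k1 = f(1.000000, 2.160000) = -2.205600
  k2 = f(1.450000, 1.167480) = 1.096990
  u ← 2.160000 + (0.45/2)·(-2.205600 + 1.096990) = 1.910563
u(1.45) ≈ 1.9106

1.9106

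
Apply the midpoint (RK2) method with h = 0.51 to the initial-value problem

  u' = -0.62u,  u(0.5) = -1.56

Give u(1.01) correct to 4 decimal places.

-1.1447

Midpoint: k1 = f(x_n, u_n); k2 = f(x_n + h/2, u_n + (h/2)·k1); u_{n+1} = u_n + h·k2.
x=0.500000, u=-1.560000:
  k1 = f(0.500000, -1.560000) = 0.967200
  k2 = f(0.755000, -1.313364) = 0.814286
  u ← -1.560000 + 0.51·0.814286 = -1.144714
u(1.01) ≈ -1.1447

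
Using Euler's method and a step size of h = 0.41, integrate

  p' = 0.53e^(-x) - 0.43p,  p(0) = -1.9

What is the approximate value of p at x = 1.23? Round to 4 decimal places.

-0.6999

Euler: p_{n+1} = p_n + h·f(x_n, p_n).
x=0.000000, p=-1.900000: f=1.347000 → p ← -1.900000 + 0.41·1.347000 = -1.347730
x=0.410000, p=-1.347730: f=0.931259 → p ← -1.347730 + 0.41·0.931259 = -0.965914
x=0.820000, p=-0.965914: f=0.648772 → p ← -0.965914 + 0.41·0.648772 = -0.699918
p(1.23) ≈ -0.6999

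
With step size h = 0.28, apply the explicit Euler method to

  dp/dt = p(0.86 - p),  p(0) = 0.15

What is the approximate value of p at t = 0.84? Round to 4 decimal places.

0.2528

Euler: p_{n+1} = p_n + h·f(t_n, p_n).
t=0.000000, p=0.150000: f=0.106500 → p ← 0.150000 + 0.28·0.106500 = 0.179820
t=0.280000, p=0.179820: f=0.122310 → p ← 0.179820 + 0.28·0.122310 = 0.214067
t=0.560000, p=0.214067: f=0.138273 → p ← 0.214067 + 0.28·0.138273 = 0.252783
p(0.84) ≈ 0.2528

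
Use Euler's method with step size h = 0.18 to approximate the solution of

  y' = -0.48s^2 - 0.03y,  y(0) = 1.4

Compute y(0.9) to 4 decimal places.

Euler: y_{n+1} = y_n + h·f(s_n, y_n).
s=0.000000, y=1.400000: f=-0.042000 → y ← 1.400000 + 0.18·(-0.042000) = 1.392440
s=0.180000, y=1.392440: f=-0.057325 → y ← 1.392440 + 0.18·(-0.057325) = 1.382121
s=0.360000, y=1.382121: f=-0.103672 → y ← 1.382121 + 0.18·(-0.103672) = 1.363461
s=0.540000, y=1.363461: f=-0.180872 → y ← 1.363461 + 0.18·(-0.180872) = 1.330904
s=0.720000, y=1.330904: f=-0.288759 → y ← 1.330904 + 0.18·(-0.288759) = 1.278927
y(0.9) ≈ 1.2789

1.2789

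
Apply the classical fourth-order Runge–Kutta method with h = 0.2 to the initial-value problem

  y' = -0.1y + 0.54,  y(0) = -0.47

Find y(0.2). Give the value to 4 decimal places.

RK4: k1 = f(s_n, y_n); k2 = f(s_n + h/2, y_n + (h/2)·k1); k3 = f(s_n + h/2, y_n + (h/2)·k2); k4 = f(s_n + h, y_n + h·k3); y_{n+1} = y_n + (h/6)·(k1 + 2k2 + 2k3 + k4).
s=0.000000, y=-0.470000:
  k1 = f(0.000000, -0.470000) = 0.587000
  k2 = f(0.100000, -0.411300) = 0.581130
  k3 = f(0.100000, -0.411887) = 0.581189
  k4 = f(0.200000, -0.353762) = 0.575376
  y ← -0.470000 + (0.2/6)·(k1 + 2k2 + 2k3 + k4) = -0.353766
y(0.2) ≈ -0.3538

-0.3538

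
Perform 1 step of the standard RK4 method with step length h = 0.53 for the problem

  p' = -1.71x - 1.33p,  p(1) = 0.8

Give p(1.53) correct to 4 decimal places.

RK4: k1 = f(x_n, p_n); k2 = f(x_n + h/2, p_n + (h/2)·k1); k3 = f(x_n + h/2, p_n + (h/2)·k2); k4 = f(x_n + h, p_n + h·k3); p_{n+1} = p_n + (h/6)·(k1 + 2k2 + 2k3 + k4).
x=1.000000, p=0.800000:
  k1 = f(1.000000, 0.800000) = -2.774000
  k2 = f(1.265000, 0.064890) = -2.249454
  k3 = f(1.265000, 0.203895) = -2.434330
  k4 = f(1.530000, -0.490195) = -1.964341
  p ← 0.800000 + (0.53/6)·(k1 + 2k2 + 2k3 + k4) = -0.446022
p(1.53) ≈ -0.4460

-0.4460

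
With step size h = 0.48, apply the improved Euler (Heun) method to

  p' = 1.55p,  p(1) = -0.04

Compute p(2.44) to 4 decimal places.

-0.3301

Heun: k1 = f(s_n, p_n); k2 = f(s_n + h, p_n + h·k1); p_{n+1} = p_n + (h/2)·(k1 + k2).
s=1.000000, p=-0.040000:
  k1 = f(1.000000, -0.040000) = -0.062000
  k2 = f(1.480000, -0.069760) = -0.108128
  p ← -0.040000 + (0.48/2)·(-0.062000 + (-0.108128)) = -0.080831
s=1.480000, p=-0.080831:
  k1 = f(1.480000, -0.080831) = -0.125288
  k2 = f(1.960000, -0.140969) = -0.218502
  p ← -0.080831 + (0.48/2)·(-0.125288 + (-0.218502)) = -0.163340
s=1.960000, p=-0.163340:
  k1 = f(1.960000, -0.163340) = -0.253177
  k2 = f(2.440000, -0.284865) = -0.441541
  p ← -0.163340 + (0.48/2)·(-0.253177 + (-0.441541)) = -0.330073
p(2.44) ≈ -0.3301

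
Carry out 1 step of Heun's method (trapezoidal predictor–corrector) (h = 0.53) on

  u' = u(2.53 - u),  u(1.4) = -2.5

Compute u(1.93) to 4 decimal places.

Heun: k1 = f(t_n, u_n); k2 = f(t_n + h, u_n + h·k1); u_{n+1} = u_n + (h/2)·(k1 + k2).
t=1.400000, u=-2.500000:
  k1 = f(1.400000, -2.500000) = -12.575000
  k2 = f(1.930000, -9.164750) = -107.179460
  u ← -2.500000 + (0.53/2)·(-12.575000 + (-107.179460)) = -34.234932
u(1.93) ≈ -34.2349

-34.2349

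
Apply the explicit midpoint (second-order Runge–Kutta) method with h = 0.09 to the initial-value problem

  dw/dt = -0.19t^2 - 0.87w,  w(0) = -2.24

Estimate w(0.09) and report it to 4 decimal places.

-2.0715

Midpoint: k1 = f(t_n, w_n); k2 = f(t_n + h/2, w_n + (h/2)·k1); w_{n+1} = w_n + h·k2.
t=0.000000, w=-2.240000:
  k1 = f(0.000000, -2.240000) = 1.948800
  k2 = f(0.045000, -2.152304) = 1.872120
  w ← -2.240000 + 0.09·1.872120 = -2.071509
w(0.09) ≈ -2.0715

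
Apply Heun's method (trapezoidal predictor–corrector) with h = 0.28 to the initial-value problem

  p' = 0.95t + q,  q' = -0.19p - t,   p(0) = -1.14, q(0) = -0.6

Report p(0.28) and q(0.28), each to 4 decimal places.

Heun on (p,q): k1 = f(t_n, state_n); k2 = f(t_n + h, state_n + h·k1); state_{n+1} = state_n + (h/2)·(k1 + k2).
0.000000: (-1.140000, -0.600000)
  k1 = (-0.600000, 0.216600)
  predictor → (-1.308000, -0.539352)
  k2 = (-0.273352, -0.031480)
  → (-1.262269, -0.574083)
(p(0.28), q(0.28)) ≈ (-1.2623, -0.5741)

-1.2623, -0.5741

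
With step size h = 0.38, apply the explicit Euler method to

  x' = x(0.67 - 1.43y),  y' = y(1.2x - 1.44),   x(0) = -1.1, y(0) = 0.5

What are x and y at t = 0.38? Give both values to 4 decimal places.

Euler on (x,y): x_{n+1} = x_n + h·x', y_{n+1} = y_n + h·y'.
0.000000: (-1.100000, 0.500000); f=(0.049500, -1.380000) → (-1.081190, -0.024400)
(x(0.38), y(0.38)) ≈ (-1.0812, -0.0244)

-1.0812, -0.0244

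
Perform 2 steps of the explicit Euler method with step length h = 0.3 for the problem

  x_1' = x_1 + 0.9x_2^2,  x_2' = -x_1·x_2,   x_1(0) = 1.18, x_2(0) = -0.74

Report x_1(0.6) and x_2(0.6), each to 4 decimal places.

Euler on (x_1,x_2): x_1_{n+1} = x_1_n + h·x_1', x_2_{n+1} = x_2_n + h·x_2'.
0.000000: (1.180000, -0.740000); f=(1.672840, 0.873200) → (1.681852, -0.478040)
0.300000: (1.681852, -0.478040); f=(1.887522, 0.803993) → (2.248109, -0.236842)
(x_1(0.6), x_2(0.6)) ≈ (2.2481, -0.2368)

2.2481, -0.2368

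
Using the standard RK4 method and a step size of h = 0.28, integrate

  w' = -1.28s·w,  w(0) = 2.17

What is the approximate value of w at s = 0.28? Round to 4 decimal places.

RK4: k1 = f(s_n, w_n); k2 = f(s_n + h/2, w_n + (h/2)·k1); k3 = f(s_n + h/2, w_n + (h/2)·k2); k4 = f(s_n + h, w_n + h·k3); w_{n+1} = w_n + (h/6)·(k1 + 2k2 + 2k3 + k4).
s=0.000000, w=2.170000:
  k1 = f(0.000000, 2.170000) = 0.000000
  k2 = f(0.140000, 2.170000) = -0.388864
  k3 = f(0.140000, 2.115559) = -0.379108
  k4 = f(0.280000, 2.063850) = -0.739684
  w ← 2.170000 + (0.28/6)·(k1 + 2k2 + 2k3 + k4) = 2.063804
w(0.28) ≈ 2.0638

2.0638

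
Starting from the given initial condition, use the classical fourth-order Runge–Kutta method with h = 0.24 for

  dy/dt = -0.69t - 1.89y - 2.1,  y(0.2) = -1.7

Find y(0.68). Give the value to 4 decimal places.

RK4: k1 = f(t_n, y_n); k2 = f(t_n + h/2, y_n + (h/2)·k1); k3 = f(t_n + h/2, y_n + (h/2)·k2); k4 = f(t_n + h, y_n + h·k3); y_{n+1} = y_n + (h/6)·(k1 + 2k2 + 2k3 + k4).
t=0.200000, y=-1.700000:
  k1 = f(0.200000, -1.700000) = 0.975000
  k2 = f(0.320000, -1.583000) = 0.671070
  k3 = f(0.320000, -1.619472) = 0.740001
  k4 = f(0.440000, -1.522400) = 0.473735
  y ← -1.700000 + (0.24/6)·(k1 + 2k2 + 2k3 + k4) = -1.529165
t=0.440000, y=-1.529165:
  k1 = f(0.440000, -1.529165) = 0.486522
  k2 = f(0.560000, -1.470782) = 0.293379
  k3 = f(0.560000, -1.493959) = 0.337183
  k4 = f(0.680000, -1.448241) = 0.167975
  y ← -1.529165 + (0.24/6)·(k1 + 2k2 + 2k3 + k4) = -1.452540
y(0.68) ≈ -1.4525

-1.4525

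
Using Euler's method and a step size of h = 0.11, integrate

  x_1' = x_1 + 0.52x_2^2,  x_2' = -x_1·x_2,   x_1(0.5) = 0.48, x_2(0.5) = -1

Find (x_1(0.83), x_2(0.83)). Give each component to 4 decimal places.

0.8288, -0.8169

Euler on (x_1,x_2): x_1_{n+1} = x_1_n + h·x_1', x_2_{n+1} = x_2_n + h·x_2'.
0.500000: (0.480000, -1.000000); f=(1.000000, 0.480000) → (0.590000, -0.947200)
0.610000: (0.590000, -0.947200); f=(1.056538, 0.558848) → (0.706219, -0.885727)
0.720000: (0.706219, -0.885727); f=(1.114165, 0.625517) → (0.828777, -0.816920)
(x_1(0.83), x_2(0.83)) ≈ (0.8288, -0.8169)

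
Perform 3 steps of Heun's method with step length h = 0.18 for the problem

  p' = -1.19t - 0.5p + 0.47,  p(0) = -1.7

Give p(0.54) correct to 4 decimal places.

Heun: k1 = f(t_n, p_n); k2 = f(t_n + h, p_n + h·k1); p_{n+1} = p_n + (h/2)·(k1 + k2).
t=0.000000, p=-1.700000:
  k1 = f(0.000000, -1.700000) = 1.320000
  k2 = f(0.180000, -1.462400) = 0.987000
  p ← -1.700000 + (0.18/2)·(1.320000 + 0.987000) = -1.492370
t=0.180000, p=-1.492370:
  k1 = f(0.180000, -1.492370) = 1.001985
  k2 = f(0.360000, -1.312013) = 0.697606
  p ← -1.492370 + (0.18/2)·(1.001985 + 0.697606) = -1.339407
t=0.360000, p=-1.339407:
  k1 = f(0.360000, -1.339407) = 0.711303
  k2 = f(0.540000, -1.211372) = 0.433086
  p ← -1.339407 + (0.18/2)·(0.711303 + 0.433086) = -1.236412
p(0.54) ≈ -1.2364

-1.2364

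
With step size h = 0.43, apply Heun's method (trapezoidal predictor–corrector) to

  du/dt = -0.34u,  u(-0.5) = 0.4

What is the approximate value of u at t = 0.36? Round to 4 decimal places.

0.2989

Heun: k1 = f(t_n, u_n); k2 = f(t_n + h, u_n + h·k1); u_{n+1} = u_n + (h/2)·(k1 + k2).
t=-0.500000, u=0.400000:
  k1 = f(-0.500000, 0.400000) = -0.136000
  k2 = f(-0.070000, 0.341520) = -0.116117
  u ← 0.400000 + (0.43/2)·(-0.136000 + (-0.116117)) = 0.345795
t=-0.070000, u=0.345795:
  k1 = f(-0.070000, 0.345795) = -0.117570
  k2 = f(0.360000, 0.295240) = -0.100381
  u ← 0.345795 + (0.43/2)·(-0.117570 + (-0.100381)) = 0.298935
u(0.36) ≈ 0.2989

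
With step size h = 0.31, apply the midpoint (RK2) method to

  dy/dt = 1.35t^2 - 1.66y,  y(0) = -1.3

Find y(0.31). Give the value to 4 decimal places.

Midpoint: k1 = f(t_n, y_n); k2 = f(t_n + h/2, y_n + (h/2)·k1); y_{n+1} = y_n + h·k2.
t=0.000000, y=-1.300000:
  k1 = f(0.000000, -1.300000) = 2.158000
  k2 = f(0.155000, -0.965510) = 1.635180
  y ← -1.300000 + 0.31·1.635180 = -0.793094
y(0.31) ≈ -0.7931

-0.7931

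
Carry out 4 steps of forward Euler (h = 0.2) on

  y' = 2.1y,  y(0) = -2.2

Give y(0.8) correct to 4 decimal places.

Euler: y_{n+1} = y_n + h·f(t_n, y_n).
t=0.000000, y=-2.200000: f=-4.620000 → y ← -2.200000 + 0.2·(-4.620000) = -3.124000
t=0.200000, y=-3.124000: f=-6.560400 → y ← -3.124000 + 0.2·(-6.560400) = -4.436080
t=0.400000, y=-4.436080: f=-9.315768 → y ← -4.436080 + 0.2·(-9.315768) = -6.299234
t=0.600000, y=-6.299234: f=-13.228391 → y ← -6.299234 + 0.2·(-13.228391) = -8.944912
y(0.8) ≈ -8.9449

-8.9449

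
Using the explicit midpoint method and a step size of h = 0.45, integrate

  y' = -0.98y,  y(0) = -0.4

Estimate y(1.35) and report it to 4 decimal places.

-0.1130

Midpoint: k1 = f(t_n, y_n); k2 = f(t_n + h/2, y_n + (h/2)·k1); y_{n+1} = y_n + h·k2.
t=0.000000, y=-0.400000:
  k1 = f(0.000000, -0.400000) = 0.392000
  k2 = f(0.225000, -0.311800) = 0.305564
  y ← -0.400000 + 0.45·0.305564 = -0.262496
t=0.450000, y=-0.262496:
  k1 = f(0.450000, -0.262496) = 0.257246
  k2 = f(0.675000, -0.204616) = 0.200523
  y ← -0.262496 + 0.45·0.200523 = -0.172261
t=0.900000, y=-0.172261:
  k1 = f(0.900000, -0.172261) = 0.168815
  k2 = f(1.125000, -0.134277) = 0.131592
  y ← -0.172261 + 0.45·0.131592 = -0.113044
y(1.35) ≈ -0.1130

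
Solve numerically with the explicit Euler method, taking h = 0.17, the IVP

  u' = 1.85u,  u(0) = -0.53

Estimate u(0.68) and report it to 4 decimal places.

-1.5824

Euler: u_{n+1} = u_n + h·f(x_n, u_n).
x=0.000000, u=-0.530000: f=-0.980500 → u ← -0.530000 + 0.17·(-0.980500) = -0.696685
x=0.170000, u=-0.696685: f=-1.288867 → u ← -0.696685 + 0.17·(-1.288867) = -0.915792
x=0.340000, u=-0.915792: f=-1.694216 → u ← -0.915792 + 0.17·(-1.694216) = -1.203809
x=0.510000, u=-1.203809: f=-2.227047 → u ← -1.203809 + 0.17·(-2.227047) = -1.582407
u(0.68) ≈ -1.5824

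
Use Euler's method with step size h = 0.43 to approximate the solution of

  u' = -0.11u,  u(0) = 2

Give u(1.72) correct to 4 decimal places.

1.6476

Euler: u_{n+1} = u_n + h·f(s_n, u_n).
s=0.000000, u=2.000000: f=-0.220000 → u ← 2.000000 + 0.43·(-0.220000) = 1.905400
s=0.430000, u=1.905400: f=-0.209594 → u ← 1.905400 + 0.43·(-0.209594) = 1.815275
s=0.860000, u=1.815275: f=-0.199680 → u ← 1.815275 + 0.43·(-0.199680) = 1.729412
s=1.290000, u=1.729412: f=-0.190235 → u ← 1.729412 + 0.43·(-0.190235) = 1.647611
u(1.72) ≈ 1.6476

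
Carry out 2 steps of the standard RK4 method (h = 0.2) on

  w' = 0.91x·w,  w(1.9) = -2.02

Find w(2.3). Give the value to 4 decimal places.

RK4: k1 = f(x_n, w_n); k2 = f(x_n + h/2, w_n + (h/2)·k1); k3 = f(x_n + h/2, w_n + (h/2)·k2); k4 = f(x_n + h, w_n + h·k3); w_{n+1} = w_n + (h/6)·(k1 + 2k2 + 2k3 + k4).
x=1.900000, w=-2.020000:
  k1 = f(1.900000, -2.020000) = -3.492580
  k2 = f(2.000000, -2.369258) = -4.312050
  k3 = f(2.000000, -2.451205) = -4.461193
  k4 = f(2.100000, -2.912239) = -5.565288
  w ← -2.020000 + (0.2/6)·(k1 + 2k2 + 2k3 + k4) = -2.906812
x=2.100000, w=-2.906812:
  k1 = f(2.100000, -2.906812) = -5.554917
  k2 = f(2.200000, -3.462304) = -6.931532
  k3 = f(2.200000, -3.599965) = -7.207130
  k4 = f(2.300000, -4.348238) = -9.100862
  w ← -2.906812 + (0.2/6)·(k1 + 2k2 + 2k3 + k4) = -4.337915
w(2.3) ≈ -4.3379

-4.3379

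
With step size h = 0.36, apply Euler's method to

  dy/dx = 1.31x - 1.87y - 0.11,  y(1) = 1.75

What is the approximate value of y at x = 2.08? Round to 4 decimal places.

1.0754

Euler: y_{n+1} = y_n + h·f(x_n, y_n).
x=1.000000, y=1.750000: f=-2.072500 → y ← 1.750000 + 0.36·(-2.072500) = 1.003900
x=1.360000, y=1.003900: f=-0.205693 → y ← 1.003900 + 0.36·(-0.205693) = 0.929851
x=1.720000, y=0.929851: f=0.404380 → y ← 0.929851 + 0.36·0.404380 = 1.075427
y(2.08) ≈ 1.0754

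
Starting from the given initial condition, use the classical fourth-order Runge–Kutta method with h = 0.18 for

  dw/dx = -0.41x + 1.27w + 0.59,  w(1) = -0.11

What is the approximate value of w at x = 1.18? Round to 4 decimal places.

-0.1090

RK4: k1 = f(x_n, w_n); k2 = f(x_n + h/2, w_n + (h/2)·k1); k3 = f(x_n + h/2, w_n + (h/2)·k2); k4 = f(x_n + h, w_n + h·k3); w_{n+1} = w_n + (h/6)·(k1 + 2k2 + 2k3 + k4).
x=1.000000, w=-0.110000:
  k1 = f(1.000000, -0.110000) = 0.040300
  k2 = f(1.090000, -0.106373) = 0.008006
  k3 = f(1.090000, -0.109279) = 0.004315
  k4 = f(1.180000, -0.109223) = -0.032514
  w ← -0.110000 + (0.18/6)·(k1 + 2k2 + 2k3 + k4) = -0.109027
w(1.18) ≈ -0.1090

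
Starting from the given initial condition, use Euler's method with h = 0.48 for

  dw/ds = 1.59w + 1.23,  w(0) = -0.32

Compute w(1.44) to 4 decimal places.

1.7128

Euler: w_{n+1} = w_n + h·f(s_n, w_n).
s=0.000000, w=-0.320000: f=0.721200 → w ← -0.320000 + 0.48·0.721200 = 0.026176
s=0.480000, w=0.026176: f=1.271620 → w ← 0.026176 + 0.48·1.271620 = 0.636554
s=0.960000, w=0.636554: f=2.242120 → w ← 0.636554 + 0.48·2.242120 = 1.712771
w(1.44) ≈ 1.7128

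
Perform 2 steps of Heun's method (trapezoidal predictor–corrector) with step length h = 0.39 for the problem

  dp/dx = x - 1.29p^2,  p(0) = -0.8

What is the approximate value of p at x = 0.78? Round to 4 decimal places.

-2.1300

Heun: k1 = f(x_n, p_n); k2 = f(x_n + h, p_n + h·k1); p_{n+1} = p_n + (h/2)·(k1 + k2).
x=0.000000, p=-0.800000:
  k1 = f(0.000000, -0.800000) = -0.825600
  k2 = f(0.390000, -1.121984) = -1.233914
  p ← -0.800000 + (0.39/2)·(-0.825600 + (-1.233914)) = -1.201605
x=0.390000, p=-1.201605:
  k1 = f(0.390000, -1.201605) = -1.472573
  k2 = f(0.780000, -1.775909) = -3.288469
  p ← -1.201605 + (0.39/2)·(-1.472573 + (-3.288469)) = -2.130008
p(0.78) ≈ -2.1300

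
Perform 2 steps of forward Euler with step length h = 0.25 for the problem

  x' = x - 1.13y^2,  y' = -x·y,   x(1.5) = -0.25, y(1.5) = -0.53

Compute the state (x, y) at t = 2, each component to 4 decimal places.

Euler on (x,y): x_{n+1} = x_n + h·x', y_{n+1} = y_n + h·y'.
1.500000: (-0.250000, -0.530000); f=(-0.567417, -0.132500) → (-0.391854, -0.563125)
1.750000: (-0.391854, -0.563125); f=(-0.750188, -0.220663) → (-0.579401, -0.618291)
(x(2), y(2)) ≈ (-0.5794, -0.6183)

-0.5794, -0.6183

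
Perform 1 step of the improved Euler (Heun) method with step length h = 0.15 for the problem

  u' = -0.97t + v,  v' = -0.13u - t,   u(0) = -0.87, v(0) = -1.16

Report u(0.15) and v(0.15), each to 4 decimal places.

Heun on (u,v): k1 = f(t_n, state_n); k2 = f(t_n + h, state_n + h·k1); state_{n+1} = state_n + (h/2)·(k1 + k2).
0.000000: (-0.870000, -1.160000)
  k1 = (-1.160000, 0.113100)
  predictor → (-1.044000, -1.143035)
  k2 = (-1.288535, -0.014280)
  → (-1.053640, -1.152589)
(u(0.15), v(0.15)) ≈ (-1.0536, -1.1526)

-1.0536, -1.1526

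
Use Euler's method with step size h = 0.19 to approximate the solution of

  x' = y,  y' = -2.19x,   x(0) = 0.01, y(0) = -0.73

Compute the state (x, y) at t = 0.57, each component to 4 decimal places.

Euler on (x,y): x_{n+1} = x_n + h·x', y_{n+1} = y_n + h·y'.
0.000000: (0.010000, -0.730000); f=(-0.730000, -0.021900) → (-0.128700, -0.734161)
0.190000: (-0.128700, -0.734161); f=(-0.734161, 0.281853) → (-0.268191, -0.680609)
0.380000: (-0.268191, -0.680609); f=(-0.680609, 0.587337) → (-0.397506, -0.569015)
(x(0.57), y(0.57)) ≈ (-0.3975, -0.5690)

-0.3975, -0.5690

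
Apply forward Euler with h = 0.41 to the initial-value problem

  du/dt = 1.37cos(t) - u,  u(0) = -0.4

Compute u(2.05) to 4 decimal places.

0.3506

Euler: u_{n+1} = u_n + h·f(t_n, u_n).
t=0.000000, u=-0.400000: f=1.770000 → u ← -0.400000 + 0.41·1.770000 = 0.325700
t=0.410000, u=0.325700: f=0.930756 → u ← 0.325700 + 0.41·0.930756 = 0.707310
t=0.820000, u=0.707310: f=0.227333 → u ← 0.707310 + 0.41·0.227333 = 0.800516
t=1.230000, u=0.800516: f=-0.342611 → u ← 0.800516 + 0.41·(-0.342611) = 0.660046
t=1.640000, u=0.660046: f=-0.754779 → u ← 0.660046 + 0.41·(-0.754779) = 0.350586
u(2.05) ≈ 0.3506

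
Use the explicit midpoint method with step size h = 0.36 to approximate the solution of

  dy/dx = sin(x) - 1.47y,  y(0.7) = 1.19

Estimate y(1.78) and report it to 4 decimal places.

0.7747

Midpoint: k1 = f(x_n, y_n); k2 = f(x_n + h/2, y_n + (h/2)·k1); y_{n+1} = y_n + h·k2.
x=0.700000, y=1.190000:
  k1 = f(0.700000, 1.190000) = -1.105082
  k2 = f(0.880000, 0.991085) = -0.686156
  y ← 1.190000 + 0.36·(-0.686156) = 0.942984
x=1.060000, y=0.942984:
  k1 = f(1.060000, 0.942984) = -0.513831
  k2 = f(1.240000, 0.850494) = -0.304442
  y ← 0.942984 + 0.36·(-0.304442) = 0.833384
x=1.420000, y=0.833384:
  k1 = f(1.420000, 0.833384) = -0.236423
  k2 = f(1.600000, 0.790828) = -0.162944
  y ← 0.833384 + 0.36·(-0.162944) = 0.774725
y(1.78) ≈ 0.7747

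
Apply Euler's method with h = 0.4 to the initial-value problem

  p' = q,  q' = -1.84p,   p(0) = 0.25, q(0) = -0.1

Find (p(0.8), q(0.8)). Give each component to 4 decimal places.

Euler on (p,q): p_{n+1} = p_n + h·p', q_{n+1} = q_n + h·q'.
0.000000: (0.250000, -0.100000); f=(-0.100000, -0.460000) → (0.210000, -0.284000)
0.400000: (0.210000, -0.284000); f=(-0.284000, -0.386400) → (0.096400, -0.438560)
(p(0.8), q(0.8)) ≈ (0.0964, -0.4386)

0.0964, -0.4386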